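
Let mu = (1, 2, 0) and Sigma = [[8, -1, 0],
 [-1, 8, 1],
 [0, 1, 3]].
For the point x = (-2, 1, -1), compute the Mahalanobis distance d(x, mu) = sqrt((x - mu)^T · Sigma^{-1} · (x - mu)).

Step 1 — centre the observation: (x - mu) = (-3, -1, -1).

Step 2 — invert Sigma (cofactor / det for 3×3, or solve directly):
  Sigma^{-1} = [[0.1271, 0.0166, -0.0055],
 [0.0166, 0.1326, -0.0442],
 [-0.0055, -0.0442, 0.3481]].

Step 3 — form the quadratic (x - mu)^T · Sigma^{-1} · (x - mu):
  Sigma^{-1} · (x - mu) = (-0.3923, -0.1381, -0.2873).
  (x - mu)^T · [Sigma^{-1} · (x - mu)] = (-3)·(-0.3923) + (-1)·(-0.1381) + (-1)·(-0.2873) = 1.6022.

Step 4 — take square root: d = √(1.6022) ≈ 1.2658.

d(x, mu) = √(1.6022) ≈ 1.2658


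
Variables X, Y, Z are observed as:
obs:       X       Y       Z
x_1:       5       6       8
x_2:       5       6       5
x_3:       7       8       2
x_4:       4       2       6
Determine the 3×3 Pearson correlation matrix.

Step 1 — column means:
  mean(X) = (5 + 5 + 7 + 4) / 4 = 21/4 = 5.25
  mean(Y) = (6 + 6 + 8 + 2) / 4 = 22/4 = 5.5
  mean(Z) = (8 + 5 + 2 + 6) / 4 = 21/4 = 5.25

Step 2 — sample variances and covariances s[i,j] = (1/(n-1)) · Σ_k (x_{k,i} - mean_i) · (x_{k,j} - mean_j), with n-1 = 3:
  s[X,X] = ((-0.25)·(-0.25) + (-0.25)·(-0.25) + (1.75)·(1.75) + (-1.25)·(-1.25)) / 3 = 4.75/3 = 1.5833
  s[X,Y] = ((-0.25)·(0.5) + (-0.25)·(0.5) + (1.75)·(2.5) + (-1.25)·(-3.5)) / 3 = 8.5/3 = 2.8333
  s[X,Z] = ((-0.25)·(2.75) + (-0.25)·(-0.25) + (1.75)·(-3.25) + (-1.25)·(0.75)) / 3 = -7.25/3 = -2.4167
  s[Y,Y] = ((0.5)·(0.5) + (0.5)·(0.5) + (2.5)·(2.5) + (-3.5)·(-3.5)) / 3 = 19/3 = 6.3333
  s[Y,Z] = ((0.5)·(2.75) + (0.5)·(-0.25) + (2.5)·(-3.25) + (-3.5)·(0.75)) / 3 = -9.5/3 = -3.1667
  s[Z,Z] = ((2.75)·(2.75) + (-0.25)·(-0.25) + (-3.25)·(-3.25) + (0.75)·(0.75)) / 3 = 18.75/3 = 6.25
  Sample standard deviations s_i = √(s[i,i]):
  s(X) = √(1.5833) = 1.2583
  s(Y) = √(6.3333) = 2.5166
  s(Z) = √(6.25) = 2.5

Step 3 — r_{ij} = s_{ij} / (s_i · s_j):
  r[X,X] = 1 (diagonal).
  r[X,Y] = 2.8333 / (1.2583 · 2.5166) = 2.8333 / 3.1667 = 0.8947
  r[X,Z] = -2.4167 / (1.2583 · 2.5) = -2.4167 / 3.1458 = -0.7682
  r[Y,Y] = 1 (diagonal).
  r[Y,Z] = -3.1667 / (2.5166 · 2.5) = -3.1667 / 6.2915 = -0.5033
  r[Z,Z] = 1 (diagonal).

R is symmetric with unit diagonal. Assembling:

R = [[1, 0.8947, -0.7682],
 [0.8947, 1, -0.5033],
 [-0.7682, -0.5033, 1]]


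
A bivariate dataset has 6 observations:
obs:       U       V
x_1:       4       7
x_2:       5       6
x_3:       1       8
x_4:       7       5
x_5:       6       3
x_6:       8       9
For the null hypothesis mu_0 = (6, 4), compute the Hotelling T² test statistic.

Step 1 — sample mean vector:
  mean(U) = (4 + 5 + 1 + 7 + 6 + 8) / 6 = 31/6 = 5.1667
  mean(V) = (7 + 6 + 8 + 5 + 3 + 9) / 6 = 38/6 = 6.3333
  x̄ = (5.1667, 6.3333),  deviation x̄ - mu_0 = (5.1667, 6.3333) - (6, 4) = (-0.8333, 2.3333).

Step 2 — sample covariance matrix, S[i,j] = (1/(n-1)) · Σ_k (x_{k,i} - mean_i) · (x_{k,j} - mean_j), divisor n-1 = 5:
  S[U,U] = ((-1.1667)·(-1.1667) + (-0.1667)·(-0.1667) + (-4.1667)·(-4.1667) + (1.8333)·(1.8333) + (0.8333)·(0.8333) + (2.8333)·(2.8333)) / 5 = 30.8333/5 = 6.1667
  S[U,V] = ((-1.1667)·(0.6667) + (-0.1667)·(-0.3333) + (-4.1667)·(1.6667) + (1.8333)·(-1.3333) + (0.8333)·(-3.3333) + (2.8333)·(2.6667)) / 5 = -5.3333/5 = -1.0667
  S[V,V] = ((0.6667)·(0.6667) + (-0.3333)·(-0.3333) + (1.6667)·(1.6667) + (-1.3333)·(-1.3333) + (-3.3333)·(-3.3333) + (2.6667)·(2.6667)) / 5 = 23.3333/5 = 4.6667
  S = [[6.1667, -1.0667],
 [-1.0667, 4.6667]].

Step 3 — invert S. det(S) = 6.1667·4.6667 - (-1.0667)² = 27.64.
  S^{-1} = (1/det) · [[d, -b], [-b, a]] = [[0.1688, 0.0386],
 [0.0386, 0.2231]].

Step 4 — quadratic form (x̄ - mu_0)^T · S^{-1} · (x̄ - mu_0):
  S^{-1} · (x̄ - mu_0) = (-0.0507, 0.4884),
  (x̄ - mu_0)^T · [...] = (-0.8333)·(-0.0507) + (2.3333)·(0.4884) = 1.1819.

Step 5 — scale by n: T² = 6 · 1.1819 = 7.0912.

T² ≈ 7.0912


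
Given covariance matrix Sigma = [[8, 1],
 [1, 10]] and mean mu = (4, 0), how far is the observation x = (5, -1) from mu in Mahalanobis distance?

Step 1 — centre the observation: (x - mu) = (1, -1).

Step 2 — invert Sigma. det(Sigma) = 8·10 - (1)² = 79.
  Sigma^{-1} = (1/det) · [[d, -b], [-b, a]] = [[0.1266, -0.0127],
 [-0.0127, 0.1013]].

Step 3 — form the quadratic (x - mu)^T · Sigma^{-1} · (x - mu):
  Sigma^{-1} · (x - mu) = (0.1392, -0.1139).
  (x - mu)^T · [Sigma^{-1} · (x - mu)] = (1)·(0.1392) + (-1)·(-0.1139) = 0.2532.

Step 4 — take square root: d = √(0.2532) ≈ 0.5032.

d(x, mu) = √(0.2532) ≈ 0.5032


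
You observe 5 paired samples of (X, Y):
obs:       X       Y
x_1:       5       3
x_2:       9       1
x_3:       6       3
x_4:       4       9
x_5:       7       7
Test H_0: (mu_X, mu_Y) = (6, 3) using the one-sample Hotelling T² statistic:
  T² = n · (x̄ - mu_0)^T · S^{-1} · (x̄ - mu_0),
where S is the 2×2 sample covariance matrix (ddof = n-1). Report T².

Step 1 — sample mean vector:
  mean(X) = (5 + 9 + 6 + 4 + 7) / 5 = 31/5 = 6.2
  mean(Y) = (3 + 1 + 3 + 9 + 7) / 5 = 23/5 = 4.6
  x̄ = (6.2, 4.6),  deviation x̄ - mu_0 = (6.2, 4.6) - (6, 3) = (0.2, 1.6).

Step 2 — sample covariance matrix, S[i,j] = (1/(n-1)) · Σ_k (x_{k,i} - mean_i) · (x_{k,j} - mean_j), divisor n-1 = 4:
  S[X,X] = ((-1.2)·(-1.2) + (2.8)·(2.8) + (-0.2)·(-0.2) + (-2.2)·(-2.2) + (0.8)·(0.8)) / 4 = 14.8/4 = 3.7
  S[X,Y] = ((-1.2)·(-1.6) + (2.8)·(-3.6) + (-0.2)·(-1.6) + (-2.2)·(4.4) + (0.8)·(2.4)) / 4 = -15.6/4 = -3.9
  S[Y,Y] = ((-1.6)·(-1.6) + (-3.6)·(-3.6) + (-1.6)·(-1.6) + (4.4)·(4.4) + (2.4)·(2.4)) / 4 = 43.2/4 = 10.8
  S = [[3.7, -3.9],
 [-3.9, 10.8]].

Step 3 — invert S. det(S) = 3.7·10.8 - (-3.9)² = 24.75.
  S^{-1} = (1/det) · [[d, -b], [-b, a]] = [[0.4364, 0.1576],
 [0.1576, 0.1495]].

Step 4 — quadratic form (x̄ - mu_0)^T · S^{-1} · (x̄ - mu_0):
  S^{-1} · (x̄ - mu_0) = (0.3394, 0.2707),
  (x̄ - mu_0)^T · [...] = (0.2)·(0.3394) + (1.6)·(0.2707) = 0.501.

Step 5 — scale by n: T² = 5 · 0.501 = 2.5051.

T² ≈ 2.5051


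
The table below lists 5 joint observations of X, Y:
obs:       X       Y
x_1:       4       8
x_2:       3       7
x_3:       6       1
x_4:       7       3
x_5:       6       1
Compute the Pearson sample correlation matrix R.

Step 1 — column means:
  mean(X) = (4 + 3 + 6 + 7 + 6) / 5 = 26/5 = 5.2
  mean(Y) = (8 + 7 + 1 + 3 + 1) / 5 = 20/5 = 4

Step 2 — sample variances and covariances s[i,j] = (1/(n-1)) · Σ_k (x_{k,i} - mean_i) · (x_{k,j} - mean_j), with n-1 = 4:
  s[X,X] = ((-1.2)·(-1.2) + (-2.2)·(-2.2) + (0.8)·(0.8) + (1.8)·(1.8) + (0.8)·(0.8)) / 4 = 10.8/4 = 2.7
  s[X,Y] = ((-1.2)·(4) + (-2.2)·(3) + (0.8)·(-3) + (1.8)·(-1) + (0.8)·(-3)) / 4 = -18/4 = -4.5
  s[Y,Y] = ((4)·(4) + (3)·(3) + (-3)·(-3) + (-1)·(-1) + (-3)·(-3)) / 4 = 44/4 = 11
  Sample standard deviations s_i = √(s[i,i]):
  s(X) = √(2.7) = 1.6432
  s(Y) = √(11) = 3.3166

Step 3 — r_{ij} = s_{ij} / (s_i · s_j):
  r[X,X] = 1 (diagonal).
  r[X,Y] = -4.5 / (1.6432 · 3.3166) = -4.5 / 5.4498 = -0.8257
  r[Y,Y] = 1 (diagonal).

R is symmetric with unit diagonal. Assembling:

R = [[1, -0.8257],
 [-0.8257, 1]]


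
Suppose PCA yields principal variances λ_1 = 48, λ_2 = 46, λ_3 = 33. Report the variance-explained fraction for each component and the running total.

Step 1 — total variance = trace(Sigma) = Σ λ_i = 48 + 46 + 33 = 127.

Step 2 — fraction explained by component i = λ_i / Σ λ:
  PC1: 48/127 = 0.378
  PC2: 46/127 = 0.3622
  PC3: 33/127 = 0.2598

Step 3 — cumulative fraction after k components = (λ_1 + ... + λ_k) / Σ λ:
  k = 1: 48/127 = 0.378
  k = 2: (48 + 46)/127 = 94/127 = 0.7402
  k = 3: (48 + 46 + 33)/127 = 127/127 = 1

Summary (fraction, with percent):

explained: PC1 0.378 (37.8%), PC2 0.3622 (36.22%), PC3 0.2598 (25.98%);  cumulative: 0.378, 0.7402, 1


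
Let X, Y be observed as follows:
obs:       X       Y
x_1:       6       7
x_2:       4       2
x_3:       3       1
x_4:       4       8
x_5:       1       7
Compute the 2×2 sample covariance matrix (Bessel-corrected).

Step 1 — column means:
  mean(X) = (6 + 4 + 3 + 4 + 1) / 5 = 18/5 = 3.6
  mean(Y) = (7 + 2 + 1 + 8 + 7) / 5 = 25/5 = 5

Step 2 — sample covariance S[i,j] = (1/(n-1)) · Σ_k (x_{k,i} - mean_i) · (x_{k,j} - mean_j), with n-1 = 4.
  S[X,X] = ((2.4)·(2.4) + (0.4)·(0.4) + (-0.6)·(-0.6) + (0.4)·(0.4) + (-2.6)·(-2.6)) / 4 = 13.2/4 = 3.3
  S[X,Y] = ((2.4)·(2) + (0.4)·(-3) + (-0.6)·(-4) + (0.4)·(3) + (-2.6)·(2)) / 4 = 2/4 = 0.5
  S[Y,Y] = ((2)·(2) + (-3)·(-3) + (-4)·(-4) + (3)·(3) + (2)·(2)) / 4 = 42/4 = 10.5

S is symmetric (S[j,i] = S[i,j]). Assembling:

S = [[3.3, 0.5],
 [0.5, 10.5]]


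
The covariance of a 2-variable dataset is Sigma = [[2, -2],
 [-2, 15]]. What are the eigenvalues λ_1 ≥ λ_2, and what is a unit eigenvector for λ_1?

Step 1 — characteristic polynomial of 2×2 Sigma:
  det(Sigma - λI) = λ² - trace · λ + det = 0.
  trace = 2 + 15 = 17, det = 2·15 - (-2)² = 26.
Step 2 — discriminant:
  Δ = trace² - 4·det = 289 - 104 = 185.
Step 3 — eigenvalues:
  λ = (trace ± √Δ)/2 = (17 ± 13.6015)/2,
  λ_1 = 15.3007,  λ_2 = 1.6993.

Step 4 — unit eigenvector for λ_1: solve (Sigma - λ_1 I)v = 0. First row:
  (2 - 15.3007)·v_x + (-2)·v_y = 0, i.e. (-13.3007)·v_x + (-2)·v_y = 0,
  so v ∝ (b, λ_1 - a) = (-2, 13.3007); multiply by -1 so the first entry is positive: u = (2, -13.3007).
  ||u|| = √((2)² + (-13.3007)²) = √(180.9096) ≈ 13.4503,
  v_1 = u/||u|| ≈ (0.1487, -0.9889) (||v_1|| = 1).

λ_1 = 15.3007,  λ_2 = 1.6993;  v_1 ≈ (0.1487, -0.9889)


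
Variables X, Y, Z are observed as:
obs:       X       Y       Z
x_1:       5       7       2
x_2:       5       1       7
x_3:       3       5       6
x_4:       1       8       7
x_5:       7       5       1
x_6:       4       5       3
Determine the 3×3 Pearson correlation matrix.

Step 1 — column means:
  mean(X) = (5 + 5 + 3 + 1 + 7 + 4) / 6 = 25/6 = 4.1667
  mean(Y) = (7 + 1 + 5 + 8 + 5 + 5) / 6 = 31/6 = 5.1667
  mean(Z) = (2 + 7 + 6 + 7 + 1 + 3) / 6 = 26/6 = 4.3333

Step 2 — sample variances and covariances s[i,j] = (1/(n-1)) · Σ_k (x_{k,i} - mean_i) · (x_{k,j} - mean_j), with n-1 = 5:
  s[X,X] = ((0.8333)·(0.8333) + (0.8333)·(0.8333) + (-1.1667)·(-1.1667) + (-3.1667)·(-3.1667) + (2.8333)·(2.8333) + (-0.1667)·(-0.1667)) / 5 = 20.8333/5 = 4.1667
  s[X,Y] = ((0.8333)·(1.8333) + (0.8333)·(-4.1667) + (-1.1667)·(-0.1667) + (-3.1667)·(2.8333) + (2.8333)·(-0.1667) + (-0.1667)·(-0.1667)) / 5 = -11.1667/5 = -2.2333
  s[X,Z] = ((0.8333)·(-2.3333) + (0.8333)·(2.6667) + (-1.1667)·(1.6667) + (-3.1667)·(2.6667) + (2.8333)·(-3.3333) + (-0.1667)·(-1.3333)) / 5 = -19.3333/5 = -3.8667
  s[Y,Y] = ((1.8333)·(1.8333) + (-4.1667)·(-4.1667) + (-0.1667)·(-0.1667) + (2.8333)·(2.8333) + (-0.1667)·(-0.1667) + (-0.1667)·(-0.1667)) / 5 = 28.8333/5 = 5.7667
  s[Y,Z] = ((1.8333)·(-2.3333) + (-4.1667)·(2.6667) + (-0.1667)·(1.6667) + (2.8333)·(2.6667) + (-0.1667)·(-3.3333) + (-0.1667)·(-1.3333)) / 5 = -7.3333/5 = -1.4667
  s[Z,Z] = ((-2.3333)·(-2.3333) + (2.6667)·(2.6667) + (1.6667)·(1.6667) + (2.6667)·(2.6667) + (-3.3333)·(-3.3333) + (-1.3333)·(-1.3333)) / 5 = 35.3333/5 = 7.0667
  Sample standard deviations s_i = √(s[i,i]):
  s(X) = √(4.1667) = 2.0412
  s(Y) = √(5.7667) = 2.4014
  s(Z) = √(7.0667) = 2.6583

Step 3 — r_{ij} = s_{ij} / (s_i · s_j):
  r[X,X] = 1 (diagonal).
  r[X,Y] = -2.2333 / (2.0412 · 2.4014) = -2.2333 / 4.9018 = -0.4556
  r[X,Z] = -3.8667 / (2.0412 · 2.6583) = -3.8667 / 5.4263 = -0.7126
  r[Y,Y] = 1 (diagonal).
  r[Y,Z] = -1.4667 / (2.4014 · 2.6583) = -1.4667 / 6.3837 = -0.2298
  r[Z,Z] = 1 (diagonal).

R is symmetric with unit diagonal. Assembling:

R = [[1, -0.4556, -0.7126],
 [-0.4556, 1, -0.2298],
 [-0.7126, -0.2298, 1]]


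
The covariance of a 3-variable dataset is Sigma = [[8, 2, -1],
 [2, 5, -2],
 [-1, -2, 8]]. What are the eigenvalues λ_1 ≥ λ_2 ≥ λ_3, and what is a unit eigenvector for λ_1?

Step 1 — characteristic polynomial p(λ) = det(λI - Sigma) = λ³ - tr·λ² + c_1·λ - det, where tr = trace, c_1 = sum of the principal 2×2 minors, det = det(Sigma):
  tr = 8 + 5 + 8 = 21,
  c_1 = (8·5 - (2)²) + (8·8 - (-1)²) + (5·8 - (-2)²) = 36 + 63 + 36 = 135,
  det = 8·(5·8 - (-2)²) - (2)·((2)·8 - (-2)·(-1)) + (-1)·((2)·(-2) - 5·(-1)) = 8·(36) - (2)·(14) + (-1)·(1) = 259.
  So p(λ) = λ³ - 21λ² + 135λ - 259.
Step 2 — look for an integer root (rational root theorem: any rational root is an integer divisor of 259). Testing λ = 7:
  p(7) = 343 - 1029 + 945 - 259 = 0  ✓
  Dividing out (λ - 7): p(λ) = (λ - 7)(λ² - 14λ + 37).
Step 3 — remaining eigenvalues from the quadratic λ² - 14λ + 37 = 0:
  Δ = 14² - 4·37 = 196 - 148 = 48,  λ = (14 ± √48)/2 = (14 ± 6.9282)/2 ≈ 10.4641 or 3.5359.
  Sorted: λ_1 = 10.4641,  λ_2 = 7,  λ_3 = 3.5359  (check: sum = 21 = tr ✓).

Step 4 — unit eigenvector for λ_1 ≈ 10.4641: v spans the null space of (Sigma - λ_1 I), whose rows are
  r_1 = (-2.4641, 2, -1),  r_2 = (2, -5.4641, -2),  r_3 = (-1, -2, -2.4641).
  v is orthogonal to every row, so take v ∝ r_1 × r_2 = ((2)·(-2) - (-1)·(-5.4641), (-1)·(2) - (-2.4641)·(-2), (-2.4641)·(-5.4641) - (2)·(2)) ≈ (-9.4641, -6.9282, 9.4641).
  Rescale (multiply by -1 so the first nonzero entry is positive): u = (9.4641, 6.9282, -9.4641).
  ||u|| = √((9.4641)² + (6.9282)² + (-9.4641)²) = √(227.1384) ≈ 15.0711,  v_1 = u/||u|| ≈ (0.628, 0.4597, -0.628) (||v_1|| = 1).

λ_1 = 10.4641,  λ_2 = 7,  λ_3 = 3.5359;  v_1 ≈ (0.628, 0.4597, -0.628)


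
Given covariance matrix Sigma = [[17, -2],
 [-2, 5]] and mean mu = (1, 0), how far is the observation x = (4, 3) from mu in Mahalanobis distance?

Step 1 — centre the observation: (x - mu) = (3, 3).

Step 2 — invert Sigma. det(Sigma) = 17·5 - (-2)² = 81.
  Sigma^{-1} = (1/det) · [[d, -b], [-b, a]] = [[0.0617, 0.0247],
 [0.0247, 0.2099]].

Step 3 — form the quadratic (x - mu)^T · Sigma^{-1} · (x - mu):
  Sigma^{-1} · (x - mu) = (0.2593, 0.7037).
  (x - mu)^T · [Sigma^{-1} · (x - mu)] = (3)·(0.2593) + (3)·(0.7037) = 2.8889.

Step 4 — take square root: d = √(2.8889) ≈ 1.6997.

d(x, mu) = √(2.8889) ≈ 1.6997


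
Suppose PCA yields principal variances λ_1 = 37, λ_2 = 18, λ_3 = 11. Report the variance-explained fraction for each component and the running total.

Step 1 — total variance = trace(Sigma) = Σ λ_i = 37 + 18 + 11 = 66.

Step 2 — fraction explained by component i = λ_i / Σ λ:
  PC1: 37/66 = 0.5606
  PC2: 18/66 = 0.2727
  PC3: 11/66 = 0.1667

Step 3 — cumulative fraction after k components = (λ_1 + ... + λ_k) / Σ λ:
  k = 1: 37/66 = 0.5606
  k = 2: (37 + 18)/66 = 55/66 = 0.8333
  k = 3: (37 + 18 + 11)/66 = 66/66 = 1

Summary (fraction, with percent):

explained: PC1 0.5606 (56.06%), PC2 0.2727 (27.27%), PC3 0.1667 (16.67%);  cumulative: 0.5606, 0.8333, 1


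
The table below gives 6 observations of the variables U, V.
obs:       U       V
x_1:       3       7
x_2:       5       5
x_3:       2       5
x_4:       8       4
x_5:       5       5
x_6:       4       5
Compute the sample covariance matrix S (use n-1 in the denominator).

Step 1 — column means:
  mean(U) = (3 + 5 + 2 + 8 + 5 + 4) / 6 = 27/6 = 4.5
  mean(V) = (7 + 5 + 5 + 4 + 5 + 5) / 6 = 31/6 = 5.1667

Step 2 — sample covariance S[i,j] = (1/(n-1)) · Σ_k (x_{k,i} - mean_i) · (x_{k,j} - mean_j), with n-1 = 5.
  S[U,U] = ((-1.5)·(-1.5) + (0.5)·(0.5) + (-2.5)·(-2.5) + (3.5)·(3.5) + (0.5)·(0.5) + (-0.5)·(-0.5)) / 5 = 21.5/5 = 4.3
  S[U,V] = ((-1.5)·(1.8333) + (0.5)·(-0.1667) + (-2.5)·(-0.1667) + (3.5)·(-1.1667) + (0.5)·(-0.1667) + (-0.5)·(-0.1667)) / 5 = -6.5/5 = -1.3
  S[V,V] = ((1.8333)·(1.8333) + (-0.1667)·(-0.1667) + (-0.1667)·(-0.1667) + (-1.1667)·(-1.1667) + (-0.1667)·(-0.1667) + (-0.1667)·(-0.1667)) / 5 = 4.8333/5 = 0.9667

S is symmetric (S[j,i] = S[i,j]). Assembling:

S = [[4.3, -1.3],
 [-1.3, 0.9667]]


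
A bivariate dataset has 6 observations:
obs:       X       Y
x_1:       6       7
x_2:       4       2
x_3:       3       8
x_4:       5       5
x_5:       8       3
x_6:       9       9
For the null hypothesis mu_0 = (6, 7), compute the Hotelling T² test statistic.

Step 1 — sample mean vector:
  mean(X) = (6 + 4 + 3 + 5 + 8 + 9) / 6 = 35/6 = 5.8333
  mean(Y) = (7 + 2 + 8 + 5 + 3 + 9) / 6 = 34/6 = 5.6667
  x̄ = (5.8333, 5.6667),  deviation x̄ - mu_0 = (5.8333, 5.6667) - (6, 7) = (-0.1667, -1.3333).

Step 2 — sample covariance matrix, S[i,j] = (1/(n-1)) · Σ_k (x_{k,i} - mean_i) · (x_{k,j} - mean_j), divisor n-1 = 5:
  S[X,X] = ((0.1667)·(0.1667) + (-1.8333)·(-1.8333) + (-2.8333)·(-2.8333) + (-0.8333)·(-0.8333) + (2.1667)·(2.1667) + (3.1667)·(3.1667)) / 5 = 26.8333/5 = 5.3667
  S[X,Y] = ((0.1667)·(1.3333) + (-1.8333)·(-3.6667) + (-2.8333)·(2.3333) + (-0.8333)·(-0.6667) + (2.1667)·(-2.6667) + (3.1667)·(3.3333)) / 5 = 5.6667/5 = 1.1333
  S[Y,Y] = ((1.3333)·(1.3333) + (-3.6667)·(-3.6667) + (2.3333)·(2.3333) + (-0.6667)·(-0.6667) + (-2.6667)·(-2.6667) + (3.3333)·(3.3333)) / 5 = 39.3333/5 = 7.8667
  S = [[5.3667, 1.1333],
 [1.1333, 7.8667]].

Step 3 — invert S. det(S) = 5.3667·7.8667 - (1.1333)² = 40.9333.
  S^{-1} = (1/det) · [[d, -b], [-b, a]] = [[0.1922, -0.0277],
 [-0.0277, 0.1311]].

Step 4 — quadratic form (x̄ - mu_0)^T · S^{-1} · (x̄ - mu_0):
  S^{-1} · (x̄ - mu_0) = (0.0049, -0.1702),
  (x̄ - mu_0)^T · [...] = (-0.1667)·(0.0049) + (-1.3333)·(-0.1702) = 0.2261.

Step 5 — scale by n: T² = 6 · 0.2261 = 1.3567.

T² ≈ 1.3567


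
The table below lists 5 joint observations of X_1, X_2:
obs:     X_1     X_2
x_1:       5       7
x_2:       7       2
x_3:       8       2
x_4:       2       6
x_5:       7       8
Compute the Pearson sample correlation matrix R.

Step 1 — column means:
  mean(X_1) = (5 + 7 + 8 + 2 + 7) / 5 = 29/5 = 5.8
  mean(X_2) = (7 + 2 + 2 + 6 + 8) / 5 = 25/5 = 5

Step 2 — sample variances and covariances s[i,j] = (1/(n-1)) · Σ_k (x_{k,i} - mean_i) · (x_{k,j} - mean_j), with n-1 = 4:
  s[X_1,X_1] = ((-0.8)·(-0.8) + (1.2)·(1.2) + (2.2)·(2.2) + (-3.8)·(-3.8) + (1.2)·(1.2)) / 4 = 22.8/4 = 5.7
  s[X_1,X_2] = ((-0.8)·(2) + (1.2)·(-3) + (2.2)·(-3) + (-3.8)·(1) + (1.2)·(3)) / 4 = -12/4 = -3
  s[X_2,X_2] = ((2)·(2) + (-3)·(-3) + (-3)·(-3) + (1)·(1) + (3)·(3)) / 4 = 32/4 = 8
  Sample standard deviations s_i = √(s[i,i]):
  s(X_1) = √(5.7) = 2.3875
  s(X_2) = √(8) = 2.8284

Step 3 — r_{ij} = s_{ij} / (s_i · s_j):
  r[X_1,X_1] = 1 (diagonal).
  r[X_1,X_2] = -3 / (2.3875 · 2.8284) = -3 / 6.7528 = -0.4443
  r[X_2,X_2] = 1 (diagonal).

R is symmetric with unit diagonal. Assembling:

R = [[1, -0.4443],
 [-0.4443, 1]]


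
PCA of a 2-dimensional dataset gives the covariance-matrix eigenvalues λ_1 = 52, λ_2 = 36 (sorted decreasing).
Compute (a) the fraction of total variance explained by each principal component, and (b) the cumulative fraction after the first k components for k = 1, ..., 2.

Step 1 — total variance = trace(Sigma) = Σ λ_i = 52 + 36 = 88.

Step 2 — fraction explained by component i = λ_i / Σ λ:
  PC1: 52/88 = 0.5909
  PC2: 36/88 = 0.4091

Step 3 — cumulative fraction after k components = (λ_1 + ... + λ_k) / Σ λ:
  k = 1: 52/88 = 0.5909
  k = 2: (52 + 36)/88 = 88/88 = 1

Summary (fraction, with percent):

explained: PC1 0.5909 (59.09%), PC2 0.4091 (40.91%);  cumulative: 0.5909, 1


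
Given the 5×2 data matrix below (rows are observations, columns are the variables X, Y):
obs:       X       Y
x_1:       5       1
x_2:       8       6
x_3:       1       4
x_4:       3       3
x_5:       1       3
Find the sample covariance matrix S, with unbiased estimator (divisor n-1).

Step 1 — column means:
  mean(X) = (5 + 8 + 1 + 3 + 1) / 5 = 18/5 = 3.6
  mean(Y) = (1 + 6 + 4 + 3 + 3) / 5 = 17/5 = 3.4

Step 2 — sample covariance S[i,j] = (1/(n-1)) · Σ_k (x_{k,i} - mean_i) · (x_{k,j} - mean_j), with n-1 = 4.
  S[X,X] = ((1.4)·(1.4) + (4.4)·(4.4) + (-2.6)·(-2.6) + (-0.6)·(-0.6) + (-2.6)·(-2.6)) / 4 = 35.2/4 = 8.8
  S[X,Y] = ((1.4)·(-2.4) + (4.4)·(2.6) + (-2.6)·(0.6) + (-0.6)·(-0.4) + (-2.6)·(-0.4)) / 4 = 7.8/4 = 1.95
  S[Y,Y] = ((-2.4)·(-2.4) + (2.6)·(2.6) + (0.6)·(0.6) + (-0.4)·(-0.4) + (-0.4)·(-0.4)) / 4 = 13.2/4 = 3.3

S is symmetric (S[j,i] = S[i,j]). Assembling:

S = [[8.8, 1.95],
 [1.95, 3.3]]


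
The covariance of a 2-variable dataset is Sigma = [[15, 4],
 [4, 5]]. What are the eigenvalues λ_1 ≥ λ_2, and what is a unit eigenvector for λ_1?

Step 1 — characteristic polynomial of 2×2 Sigma:
  det(Sigma - λI) = λ² - trace · λ + det = 0.
  trace = 15 + 5 = 20, det = 15·5 - (4)² = 59.
Step 2 — discriminant:
  Δ = trace² - 4·det = 400 - 236 = 164.
Step 3 — eigenvalues:
  λ = (trace ± √Δ)/2 = (20 ± 12.8062)/2,
  λ_1 = 16.4031,  λ_2 = 3.5969.

Step 4 — unit eigenvector for λ_1: solve (Sigma - λ_1 I)v = 0. First row:
  (15 - 16.4031)·v_x + (4)·v_y = 0, i.e. (-1.4031)·v_x + (4)·v_y = 0,
  so v ∝ (b, λ_1 - a) = (4, 1.4031) = u.
  ||u|| = √((4)² + (1.4031)²) = √(17.9688) ≈ 4.239,
  v_1 = u/||u|| ≈ (0.9436, 0.331) (||v_1|| = 1).

λ_1 = 16.4031,  λ_2 = 3.5969;  v_1 ≈ (0.9436, 0.331)


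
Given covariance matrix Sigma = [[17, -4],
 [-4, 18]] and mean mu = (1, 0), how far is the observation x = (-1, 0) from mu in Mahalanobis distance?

Step 1 — centre the observation: (x - mu) = (-2, 0).

Step 2 — invert Sigma. det(Sigma) = 17·18 - (-4)² = 290.
  Sigma^{-1} = (1/det) · [[d, -b], [-b, a]] = [[0.0621, 0.0138],
 [0.0138, 0.0586]].

Step 3 — form the quadratic (x - mu)^T · Sigma^{-1} · (x - mu):
  Sigma^{-1} · (x - mu) = (-0.1241, -0.0276).
  (x - mu)^T · [Sigma^{-1} · (x - mu)] = (-2)·(-0.1241) + (0)·(-0.0276) = 0.2483.

Step 4 — take square root: d = √(0.2483) ≈ 0.4983.

d(x, mu) = √(0.2483) ≈ 0.4983


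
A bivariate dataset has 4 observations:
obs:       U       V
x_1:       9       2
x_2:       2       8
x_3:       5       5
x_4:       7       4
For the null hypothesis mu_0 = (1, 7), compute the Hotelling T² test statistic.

Step 1 — sample mean vector:
  mean(U) = (9 + 2 + 5 + 7) / 4 = 23/4 = 5.75
  mean(V) = (2 + 8 + 5 + 4) / 4 = 19/4 = 4.75
  x̄ = (5.75, 4.75),  deviation x̄ - mu_0 = (5.75, 4.75) - (1, 7) = (4.75, -2.25).

Step 2 — sample covariance matrix, S[i,j] = (1/(n-1)) · Σ_k (x_{k,i} - mean_i) · (x_{k,j} - mean_j), divisor n-1 = 3:
  S[U,U] = ((3.25)·(3.25) + (-3.75)·(-3.75) + (-0.75)·(-0.75) + (1.25)·(1.25)) / 3 = 26.75/3 = 8.9167
  S[U,V] = ((3.25)·(-2.75) + (-3.75)·(3.25) + (-0.75)·(0.25) + (1.25)·(-0.75)) / 3 = -22.25/3 = -7.4167
  S[V,V] = ((-2.75)·(-2.75) + (3.25)·(3.25) + (0.25)·(0.25) + (-0.75)·(-0.75)) / 3 = 18.75/3 = 6.25
  S = [[8.9167, -7.4167],
 [-7.4167, 6.25]].

Step 3 — invert S. det(S) = 8.9167·6.25 - (-7.4167)² = 0.7222.
  S^{-1} = (1/det) · [[d, -b], [-b, a]] = [[8.6538, 10.2692],
 [10.2692, 12.3462]].

Step 4 — quadratic form (x̄ - mu_0)^T · S^{-1} · (x̄ - mu_0):
  S^{-1} · (x̄ - mu_0) = (18, 21),
  (x̄ - mu_0)^T · [...] = (4.75)·(18) + (-2.25)·(21) = 38.25.

Step 5 — scale by n: T² = 4 · 38.25 = 153.

T² ≈ 153


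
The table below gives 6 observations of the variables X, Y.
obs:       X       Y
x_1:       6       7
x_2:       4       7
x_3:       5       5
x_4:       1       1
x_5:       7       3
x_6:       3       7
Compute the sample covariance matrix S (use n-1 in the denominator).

Step 1 — column means:
  mean(X) = (6 + 4 + 5 + 1 + 7 + 3) / 6 = 26/6 = 4.3333
  mean(Y) = (7 + 7 + 5 + 1 + 3 + 7) / 6 = 30/6 = 5

Step 2 — sample covariance S[i,j] = (1/(n-1)) · Σ_k (x_{k,i} - mean_i) · (x_{k,j} - mean_j), with n-1 = 5.
  S[X,X] = ((1.6667)·(1.6667) + (-0.3333)·(-0.3333) + (0.6667)·(0.6667) + (-3.3333)·(-3.3333) + (2.6667)·(2.6667) + (-1.3333)·(-1.3333)) / 5 = 23.3333/5 = 4.6667
  S[X,Y] = ((1.6667)·(2) + (-0.3333)·(2) + (0.6667)·(0) + (-3.3333)·(-4) + (2.6667)·(-2) + (-1.3333)·(2)) / 5 = 8/5 = 1.6
  S[Y,Y] = ((2)·(2) + (2)·(2) + (0)·(0) + (-4)·(-4) + (-2)·(-2) + (2)·(2)) / 5 = 32/5 = 6.4

S is symmetric (S[j,i] = S[i,j]). Assembling:

S = [[4.6667, 1.6],
 [1.6, 6.4]]


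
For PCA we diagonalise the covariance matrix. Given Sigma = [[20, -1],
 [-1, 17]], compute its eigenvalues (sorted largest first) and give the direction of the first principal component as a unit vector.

Step 1 — characteristic polynomial of 2×2 Sigma:
  det(Sigma - λI) = λ² - trace · λ + det = 0.
  trace = 20 + 17 = 37, det = 20·17 - (-1)² = 339.
Step 2 — discriminant:
  Δ = trace² - 4·det = 1369 - 1356 = 13.
Step 3 — eigenvalues:
  λ = (trace ± √Δ)/2 = (37 ± 3.6056)/2,
  λ_1 = 20.3028,  λ_2 = 16.6972.

Step 4 — unit eigenvector for λ_1: solve (Sigma - λ_1 I)v = 0. First row:
  (20 - 20.3028)·v_x + (-1)·v_y = 0, i.e. (-0.3028)·v_x + (-1)·v_y = 0,
  so v ∝ (b, λ_1 - a) = (-1, 0.3028); multiply by -1 so the first entry is positive: u = (1, -0.3028).
  ||u|| = √((1)² + (-0.3028)²) = √(1.0917) ≈ 1.0448,
  v_1 = u/||u|| ≈ (0.9571, -0.2898) (||v_1|| = 1).

λ_1 = 20.3028,  λ_2 = 16.6972;  v_1 ≈ (0.9571, -0.2898)


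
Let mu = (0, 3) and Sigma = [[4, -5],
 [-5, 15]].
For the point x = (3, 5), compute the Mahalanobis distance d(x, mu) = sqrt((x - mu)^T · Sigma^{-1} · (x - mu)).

Step 1 — centre the observation: (x - mu) = (3, 2).

Step 2 — invert Sigma. det(Sigma) = 4·15 - (-5)² = 35.
  Sigma^{-1} = (1/det) · [[d, -b], [-b, a]] = [[0.4286, 0.1429],
 [0.1429, 0.1143]].

Step 3 — form the quadratic (x - mu)^T · Sigma^{-1} · (x - mu):
  Sigma^{-1} · (x - mu) = (1.5714, 0.6571).
  (x - mu)^T · [Sigma^{-1} · (x - mu)] = (3)·(1.5714) + (2)·(0.6571) = 6.0286.

Step 4 — take square root: d = √(6.0286) ≈ 2.4553.

d(x, mu) = √(6.0286) ≈ 2.4553


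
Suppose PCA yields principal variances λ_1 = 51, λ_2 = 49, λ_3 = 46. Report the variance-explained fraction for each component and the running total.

Step 1 — total variance = trace(Sigma) = Σ λ_i = 51 + 49 + 46 = 146.

Step 2 — fraction explained by component i = λ_i / Σ λ:
  PC1: 51/146 = 0.3493
  PC2: 49/146 = 0.3356
  PC3: 46/146 = 0.3151

Step 3 — cumulative fraction after k components = (λ_1 + ... + λ_k) / Σ λ:
  k = 1: 51/146 = 0.3493
  k = 2: (51 + 49)/146 = 100/146 = 0.6849
  k = 3: (51 + 49 + 46)/146 = 146/146 = 1

Summary (fraction, with percent):

explained: PC1 0.3493 (34.93%), PC2 0.3356 (33.56%), PC3 0.3151 (31.51%);  cumulative: 0.3493, 0.6849, 1


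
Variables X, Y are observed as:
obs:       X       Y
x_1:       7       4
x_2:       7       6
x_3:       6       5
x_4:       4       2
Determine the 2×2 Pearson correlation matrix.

Step 1 — column means:
  mean(X) = (7 + 7 + 6 + 4) / 4 = 24/4 = 6
  mean(Y) = (4 + 6 + 5 + 2) / 4 = 17/4 = 4.25

Step 2 — sample variances and covariances s[i,j] = (1/(n-1)) · Σ_k (x_{k,i} - mean_i) · (x_{k,j} - mean_j), with n-1 = 3:
  s[X,X] = ((1)·(1) + (1)·(1) + (0)·(0) + (-2)·(-2)) / 3 = 6/3 = 2
  s[X,Y] = ((1)·(-0.25) + (1)·(1.75) + (0)·(0.75) + (-2)·(-2.25)) / 3 = 6/3 = 2
  s[Y,Y] = ((-0.25)·(-0.25) + (1.75)·(1.75) + (0.75)·(0.75) + (-2.25)·(-2.25)) / 3 = 8.75/3 = 2.9167
  Sample standard deviations s_i = √(s[i,i]):
  s(X) = √(2) = 1.4142
  s(Y) = √(2.9167) = 1.7078

Step 3 — r_{ij} = s_{ij} / (s_i · s_j):
  r[X,X] = 1 (diagonal).
  r[X,Y] = 2 / (1.4142 · 1.7078) = 2 / 2.4152 = 0.8281
  r[Y,Y] = 1 (diagonal).

R is symmetric with unit diagonal. Assembling:

R = [[1, 0.8281],
 [0.8281, 1]]


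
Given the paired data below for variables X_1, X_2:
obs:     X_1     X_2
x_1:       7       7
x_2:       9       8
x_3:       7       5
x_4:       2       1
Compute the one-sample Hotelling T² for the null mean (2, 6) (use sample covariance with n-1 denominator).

Step 1 — sample mean vector:
  mean(X_1) = (7 + 9 + 7 + 2) / 4 = 25/4 = 6.25
  mean(X_2) = (7 + 8 + 5 + 1) / 4 = 21/4 = 5.25
  x̄ = (6.25, 5.25),  deviation x̄ - mu_0 = (6.25, 5.25) - (2, 6) = (4.25, -0.75).

Step 2 — sample covariance matrix, S[i,j] = (1/(n-1)) · Σ_k (x_{k,i} - mean_i) · (x_{k,j} - mean_j), divisor n-1 = 3:
  S[X_1,X_1] = ((0.75)·(0.75) + (2.75)·(2.75) + (0.75)·(0.75) + (-4.25)·(-4.25)) / 3 = 26.75/3 = 8.9167
  S[X_1,X_2] = ((0.75)·(1.75) + (2.75)·(2.75) + (0.75)·(-0.25) + (-4.25)·(-4.25)) / 3 = 26.75/3 = 8.9167
  S[X_2,X_2] = ((1.75)·(1.75) + (2.75)·(2.75) + (-0.25)·(-0.25) + (-4.25)·(-4.25)) / 3 = 28.75/3 = 9.5833
  S = [[8.9167, 8.9167],
 [8.9167, 9.5833]].

Step 3 — invert S. det(S) = 8.9167·9.5833 - (8.9167)² = 5.9444.
  S^{-1} = (1/det) · [[d, -b], [-b, a]] = [[1.6121, -1.5],
 [-1.5, 1.5]].

Step 4 — quadratic form (x̄ - mu_0)^T · S^{-1} · (x̄ - mu_0):
  S^{-1} · (x̄ - mu_0) = (7.9766, -7.5),
  (x̄ - mu_0)^T · [...] = (4.25)·(7.9766) + (-0.75)·(-7.5) = 39.5257.

Step 5 — scale by n: T² = 4 · 39.5257 = 158.1028.

T² ≈ 158.1028


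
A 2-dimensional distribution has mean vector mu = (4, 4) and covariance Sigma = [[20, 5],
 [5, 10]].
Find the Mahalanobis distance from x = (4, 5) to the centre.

Step 1 — centre the observation: (x - mu) = (0, 1).

Step 2 — invert Sigma. det(Sigma) = 20·10 - (5)² = 175.
  Sigma^{-1} = (1/det) · [[d, -b], [-b, a]] = [[0.0571, -0.0286],
 [-0.0286, 0.1143]].

Step 3 — form the quadratic (x - mu)^T · Sigma^{-1} · (x - mu):
  Sigma^{-1} · (x - mu) = (-0.0286, 0.1143).
  (x - mu)^T · [Sigma^{-1} · (x - mu)] = (0)·(-0.0286) + (1)·(0.1143) = 0.1143.

Step 4 — take square root: d = √(0.1143) ≈ 0.3381.

d(x, mu) = √(0.1143) ≈ 0.3381


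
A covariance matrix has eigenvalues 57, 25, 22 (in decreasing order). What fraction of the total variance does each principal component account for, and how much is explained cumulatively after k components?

Step 1 — total variance = trace(Sigma) = Σ λ_i = 57 + 25 + 22 = 104.

Step 2 — fraction explained by component i = λ_i / Σ λ:
  PC1: 57/104 = 0.5481
  PC2: 25/104 = 0.2404
  PC3: 22/104 = 0.2115

Step 3 — cumulative fraction after k components = (λ_1 + ... + λ_k) / Σ λ:
  k = 1: 57/104 = 0.5481
  k = 2: (57 + 25)/104 = 82/104 = 0.7885
  k = 3: (57 + 25 + 22)/104 = 104/104 = 1

Summary (fraction, with percent):

explained: PC1 0.5481 (54.81%), PC2 0.2404 (24.04%), PC3 0.2115 (21.15%);  cumulative: 0.5481, 0.7885, 1


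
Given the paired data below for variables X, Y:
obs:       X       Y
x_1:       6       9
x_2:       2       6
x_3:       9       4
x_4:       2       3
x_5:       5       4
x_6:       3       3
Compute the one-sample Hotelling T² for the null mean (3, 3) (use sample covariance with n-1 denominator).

Step 1 — sample mean vector:
  mean(X) = (6 + 2 + 9 + 2 + 5 + 3) / 6 = 27/6 = 4.5
  mean(Y) = (9 + 6 + 4 + 3 + 4 + 3) / 6 = 29/6 = 4.8333
  x̄ = (4.5, 4.8333),  deviation x̄ - mu_0 = (4.5, 4.8333) - (3, 3) = (1.5, 1.8333).

Step 2 — sample covariance matrix, S[i,j] = (1/(n-1)) · Σ_k (x_{k,i} - mean_i) · (x_{k,j} - mean_j), divisor n-1 = 5:
  S[X,X] = ((1.5)·(1.5) + (-2.5)·(-2.5) + (4.5)·(4.5) + (-2.5)·(-2.5) + (0.5)·(0.5) + (-1.5)·(-1.5)) / 5 = 37.5/5 = 7.5
  S[X,Y] = ((1.5)·(4.1667) + (-2.5)·(1.1667) + (4.5)·(-0.8333) + (-2.5)·(-1.8333) + (0.5)·(-0.8333) + (-1.5)·(-1.8333)) / 5 = 6.5/5 = 1.3
  S[Y,Y] = ((4.1667)·(4.1667) + (1.1667)·(1.1667) + (-0.8333)·(-0.8333) + (-1.8333)·(-1.8333) + (-0.8333)·(-0.8333) + (-1.8333)·(-1.8333)) / 5 = 26.8333/5 = 5.3667
  S = [[7.5, 1.3],
 [1.3, 5.3667]].

Step 3 — invert S. det(S) = 7.5·5.3667 - (1.3)² = 38.56.
  S^{-1} = (1/det) · [[d, -b], [-b, a]] = [[0.1392, -0.0337],
 [-0.0337, 0.1945]].

Step 4 — quadratic form (x̄ - mu_0)^T · S^{-1} · (x̄ - mu_0):
  S^{-1} · (x̄ - mu_0) = (0.147, 0.306),
  (x̄ - mu_0)^T · [...] = (1.5)·(0.147) + (1.8333)·(0.306) = 0.7815.

Step 5 — scale by n: T² = 6 · 0.7815 = 4.6888.

T² ≈ 4.6888


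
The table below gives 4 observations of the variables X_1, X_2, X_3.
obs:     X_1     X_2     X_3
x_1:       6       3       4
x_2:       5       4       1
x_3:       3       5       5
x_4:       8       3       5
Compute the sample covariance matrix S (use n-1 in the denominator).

Step 1 — column means:
  mean(X_1) = (6 + 5 + 3 + 8) / 4 = 22/4 = 5.5
  mean(X_2) = (3 + 4 + 5 + 3) / 4 = 15/4 = 3.75
  mean(X_3) = (4 + 1 + 5 + 5) / 4 = 15/4 = 3.75

Step 2 — sample covariance S[i,j] = (1/(n-1)) · Σ_k (x_{k,i} - mean_i) · (x_{k,j} - mean_j), with n-1 = 3.
  S[X_1,X_1] = ((0.5)·(0.5) + (-0.5)·(-0.5) + (-2.5)·(-2.5) + (2.5)·(2.5)) / 3 = 13/3 = 4.3333
  S[X_1,X_2] = ((0.5)·(-0.75) + (-0.5)·(0.25) + (-2.5)·(1.25) + (2.5)·(-0.75)) / 3 = -5.5/3 = -1.8333
  S[X_1,X_3] = ((0.5)·(0.25) + (-0.5)·(-2.75) + (-2.5)·(1.25) + (2.5)·(1.25)) / 3 = 1.5/3 = 0.5
  S[X_2,X_2] = ((-0.75)·(-0.75) + (0.25)·(0.25) + (1.25)·(1.25) + (-0.75)·(-0.75)) / 3 = 2.75/3 = 0.9167
  S[X_2,X_3] = ((-0.75)·(0.25) + (0.25)·(-2.75) + (1.25)·(1.25) + (-0.75)·(1.25)) / 3 = -0.25/3 = -0.0833
  S[X_3,X_3] = ((0.25)·(0.25) + (-2.75)·(-2.75) + (1.25)·(1.25) + (1.25)·(1.25)) / 3 = 10.75/3 = 3.5833

S is symmetric (S[j,i] = S[i,j]). Assembling:

S = [[4.3333, -1.8333, 0.5],
 [-1.8333, 0.9167, -0.0833],
 [0.5, -0.0833, 3.5833]]


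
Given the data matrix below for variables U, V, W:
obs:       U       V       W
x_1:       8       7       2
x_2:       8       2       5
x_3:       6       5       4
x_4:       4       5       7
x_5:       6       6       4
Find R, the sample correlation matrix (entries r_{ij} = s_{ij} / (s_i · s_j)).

Step 1 — column means:
  mean(U) = (8 + 8 + 6 + 4 + 6) / 5 = 32/5 = 6.4
  mean(V) = (7 + 2 + 5 + 5 + 6) / 5 = 25/5 = 5
  mean(W) = (2 + 5 + 4 + 7 + 4) / 5 = 22/5 = 4.4

Step 2 — sample variances and covariances s[i,j] = (1/(n-1)) · Σ_k (x_{k,i} - mean_i) · (x_{k,j} - mean_j), with n-1 = 4:
  s[U,U] = ((1.6)·(1.6) + (1.6)·(1.6) + (-0.4)·(-0.4) + (-2.4)·(-2.4) + (-0.4)·(-0.4)) / 4 = 11.2/4 = 2.8
  s[U,V] = ((1.6)·(2) + (1.6)·(-3) + (-0.4)·(0) + (-2.4)·(0) + (-0.4)·(1)) / 4 = -2/4 = -0.5
  s[U,W] = ((1.6)·(-2.4) + (1.6)·(0.6) + (-0.4)·(-0.4) + (-2.4)·(2.6) + (-0.4)·(-0.4)) / 4 = -8.8/4 = -2.2
  s[V,V] = ((2)·(2) + (-3)·(-3) + (0)·(0) + (0)·(0) + (1)·(1)) / 4 = 14/4 = 3.5
  s[V,W] = ((2)·(-2.4) + (-3)·(0.6) + (0)·(-0.4) + (0)·(2.6) + (1)·(-0.4)) / 4 = -7/4 = -1.75
  s[W,W] = ((-2.4)·(-2.4) + (0.6)·(0.6) + (-0.4)·(-0.4) + (2.6)·(2.6) + (-0.4)·(-0.4)) / 4 = 13.2/4 = 3.3
  Sample standard deviations s_i = √(s[i,i]):
  s(U) = √(2.8) = 1.6733
  s(V) = √(3.5) = 1.8708
  s(W) = √(3.3) = 1.8166

Step 3 — r_{ij} = s_{ij} / (s_i · s_j):
  r[U,U] = 1 (diagonal).
  r[U,V] = -0.5 / (1.6733 · 1.8708) = -0.5 / 3.1305 = -0.1597
  r[U,W] = -2.2 / (1.6733 · 1.8166) = -2.2 / 3.0397 = -0.7237
  r[V,V] = 1 (diagonal).
  r[V,W] = -1.75 / (1.8708 · 1.8166) = -1.75 / 3.3985 = -0.5149
  r[W,W] = 1 (diagonal).

R is symmetric with unit diagonal. Assembling:

R = [[1, -0.1597, -0.7237],
 [-0.1597, 1, -0.5149],
 [-0.7237, -0.5149, 1]]


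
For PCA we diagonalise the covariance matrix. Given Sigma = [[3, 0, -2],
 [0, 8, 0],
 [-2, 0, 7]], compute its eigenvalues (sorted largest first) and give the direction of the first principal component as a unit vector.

Step 1 — characteristic polynomial p(λ) = det(λI - Sigma) = λ³ - tr·λ² + c_1·λ - det, where tr = trace, c_1 = sum of the principal 2×2 minors, det = det(Sigma):
  tr = 3 + 8 + 7 = 18,
  c_1 = (3·8 - (0)²) + (3·7 - (-2)²) + (8·7 - (0)²) = 24 + 17 + 56 = 97,
  det = 3·(8·7 - (0)²) - (0)·((0)·7 - (0)·(-2)) + (-2)·((0)·(0) - 8·(-2)) = 3·(56) - (0)·(0) + (-2)·(16) = 136.
  So p(λ) = λ³ - 18λ² + 97λ - 136.
Step 2 — look for an integer root (rational root theorem: any rational root is an integer divisor of 136). Testing λ = 8:
  p(8) = 512 - 1152 + 776 - 136 = 0  ✓
  Dividing out (λ - 8): p(λ) = (λ - 8)(λ² - 10λ + 17).
Step 3 — remaining eigenvalues from the quadratic λ² - 10λ + 17 = 0:
  Δ = 10² - 4·17 = 100 - 68 = 32,  λ = (10 ± √32)/2 = (10 ± 5.6569)/2 ≈ 7.8284 or 2.1716.
  Sorted: λ_1 = 8,  λ_2 = 7.8284,  λ_3 = 2.1716  (check: sum = 18 = tr ✓).

Step 4 — unit eigenvector for λ_1 = 8: v spans the null space of (Sigma - λ_1 I), whose rows are
  r_1 = (-5, 0, -2),  r_2 = (0, 0, 0),  r_3 = (-2, 0, -1).
  v is orthogonal to every row, so take v ∝ r_1 × r_3 = ((0)·(-1) - (-2)·(0), (-2)·(-2) - (-5)·(-1), (-5)·(0) - (0)·(-2)) = (0, -1, 0).
  Rescale (multiply by -1 so the first nonzero entry is positive): u = (0, 1, 0).
  ||u|| = √((0)² + (1)² + (0)²) = √(1) = 1,  v_1 = u/||u|| ≈ (0, 1, 0) (||v_1|| = 1).

λ_1 = 8,  λ_2 = 7.8284,  λ_3 = 2.1716;  v_1 ≈ (0, 1, 0)


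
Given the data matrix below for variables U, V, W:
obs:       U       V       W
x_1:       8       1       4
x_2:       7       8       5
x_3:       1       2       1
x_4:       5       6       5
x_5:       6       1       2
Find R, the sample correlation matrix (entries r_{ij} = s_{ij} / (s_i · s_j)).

Step 1 — column means:
  mean(U) = (8 + 7 + 1 + 5 + 6) / 5 = 27/5 = 5.4
  mean(V) = (1 + 8 + 2 + 6 + 1) / 5 = 18/5 = 3.6
  mean(W) = (4 + 5 + 1 + 5 + 2) / 5 = 17/5 = 3.4

Step 2 — sample variances and covariances s[i,j] = (1/(n-1)) · Σ_k (x_{k,i} - mean_i) · (x_{k,j} - mean_j), with n-1 = 4:
  s[U,U] = ((2.6)·(2.6) + (1.6)·(1.6) + (-4.4)·(-4.4) + (-0.4)·(-0.4) + (0.6)·(0.6)) / 4 = 29.2/4 = 7.3
  s[U,V] = ((2.6)·(-2.6) + (1.6)·(4.4) + (-4.4)·(-1.6) + (-0.4)·(2.4) + (0.6)·(-2.6)) / 4 = 4.8/4 = 1.2
  s[U,W] = ((2.6)·(0.6) + (1.6)·(1.6) + (-4.4)·(-2.4) + (-0.4)·(1.6) + (0.6)·(-1.4)) / 4 = 13.2/4 = 3.3
  s[V,V] = ((-2.6)·(-2.6) + (4.4)·(4.4) + (-1.6)·(-1.6) + (2.4)·(2.4) + (-2.6)·(-2.6)) / 4 = 41.2/4 = 10.3
  s[V,W] = ((-2.6)·(0.6) + (4.4)·(1.6) + (-1.6)·(-2.4) + (2.4)·(1.6) + (-2.6)·(-1.4)) / 4 = 16.8/4 = 4.2
  s[W,W] = ((0.6)·(0.6) + (1.6)·(1.6) + (-2.4)·(-2.4) + (1.6)·(1.6) + (-1.4)·(-1.4)) / 4 = 13.2/4 = 3.3
  Sample standard deviations s_i = √(s[i,i]):
  s(U) = √(7.3) = 2.7019
  s(V) = √(10.3) = 3.2094
  s(W) = √(3.3) = 1.8166

Step 3 — r_{ij} = s_{ij} / (s_i · s_j):
  r[U,U] = 1 (diagonal).
  r[U,V] = 1.2 / (2.7019 · 3.2094) = 1.2 / 8.6712 = 0.1384
  r[U,W] = 3.3 / (2.7019 · 1.8166) = 3.3 / 4.9082 = 0.6724
  r[V,V] = 1 (diagonal).
  r[V,W] = 4.2 / (3.2094 · 1.8166) = 4.2 / 5.8301 = 0.7204
  r[W,W] = 1 (diagonal).

R is symmetric with unit diagonal. Assembling:

R = [[1, 0.1384, 0.6724],
 [0.1384, 1, 0.7204],
 [0.6724, 0.7204, 1]]


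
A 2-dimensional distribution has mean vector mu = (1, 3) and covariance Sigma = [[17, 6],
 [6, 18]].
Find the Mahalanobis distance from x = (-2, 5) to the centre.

Step 1 — centre the observation: (x - mu) = (-3, 2).

Step 2 — invert Sigma. det(Sigma) = 17·18 - (6)² = 270.
  Sigma^{-1} = (1/det) · [[d, -b], [-b, a]] = [[0.0667, -0.0222],
 [-0.0222, 0.063]].

Step 3 — form the quadratic (x - mu)^T · Sigma^{-1} · (x - mu):
  Sigma^{-1} · (x - mu) = (-0.2444, 0.1926).
  (x - mu)^T · [Sigma^{-1} · (x - mu)] = (-3)·(-0.2444) + (2)·(0.1926) = 1.1185.

Step 4 — take square root: d = √(1.1185) ≈ 1.0576.

d(x, mu) = √(1.1185) ≈ 1.0576


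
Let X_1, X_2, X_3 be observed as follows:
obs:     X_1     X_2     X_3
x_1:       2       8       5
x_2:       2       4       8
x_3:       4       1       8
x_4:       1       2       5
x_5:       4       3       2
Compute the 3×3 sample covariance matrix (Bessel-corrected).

Step 1 — column means:
  mean(X_1) = (2 + 2 + 4 + 1 + 4) / 5 = 13/5 = 2.6
  mean(X_2) = (8 + 4 + 1 + 2 + 3) / 5 = 18/5 = 3.6
  mean(X_3) = (5 + 8 + 8 + 5 + 2) / 5 = 28/5 = 5.6

Step 2 — sample covariance S[i,j] = (1/(n-1)) · Σ_k (x_{k,i} - mean_i) · (x_{k,j} - mean_j), with n-1 = 4.
  S[X_1,X_1] = ((-0.6)·(-0.6) + (-0.6)·(-0.6) + (1.4)·(1.4) + (-1.6)·(-1.6) + (1.4)·(1.4)) / 4 = 7.2/4 = 1.8
  S[X_1,X_2] = ((-0.6)·(4.4) + (-0.6)·(0.4) + (1.4)·(-2.6) + (-1.6)·(-1.6) + (1.4)·(-0.6)) / 4 = -4.8/4 = -1.2
  S[X_1,X_3] = ((-0.6)·(-0.6) + (-0.6)·(2.4) + (1.4)·(2.4) + (-1.6)·(-0.6) + (1.4)·(-3.6)) / 4 = -1.8/4 = -0.45
  S[X_2,X_2] = ((4.4)·(4.4) + (0.4)·(0.4) + (-2.6)·(-2.6) + (-1.6)·(-1.6) + (-0.6)·(-0.6)) / 4 = 29.2/4 = 7.3
  S[X_2,X_3] = ((4.4)·(-0.6) + (0.4)·(2.4) + (-2.6)·(2.4) + (-1.6)·(-0.6) + (-0.6)·(-3.6)) / 4 = -4.8/4 = -1.2
  S[X_3,X_3] = ((-0.6)·(-0.6) + (2.4)·(2.4) + (2.4)·(2.4) + (-0.6)·(-0.6) + (-3.6)·(-3.6)) / 4 = 25.2/4 = 6.3

S is symmetric (S[j,i] = S[i,j]). Assembling:

S = [[1.8, -1.2, -0.45],
 [-1.2, 7.3, -1.2],
 [-0.45, -1.2, 6.3]]
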